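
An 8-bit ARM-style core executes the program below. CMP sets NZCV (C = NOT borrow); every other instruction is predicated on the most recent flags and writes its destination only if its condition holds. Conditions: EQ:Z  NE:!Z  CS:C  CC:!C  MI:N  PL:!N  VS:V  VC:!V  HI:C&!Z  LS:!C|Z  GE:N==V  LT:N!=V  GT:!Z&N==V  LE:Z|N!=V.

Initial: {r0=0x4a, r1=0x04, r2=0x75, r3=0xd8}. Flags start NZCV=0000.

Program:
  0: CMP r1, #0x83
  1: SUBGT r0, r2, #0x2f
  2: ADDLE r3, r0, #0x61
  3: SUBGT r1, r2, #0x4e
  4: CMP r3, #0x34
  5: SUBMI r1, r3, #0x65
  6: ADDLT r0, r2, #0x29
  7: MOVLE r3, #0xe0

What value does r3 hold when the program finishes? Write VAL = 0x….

VAL = 0xe0

0: ✓ CMP  NZCV=1001
1: ✓ SUBGT  r0←0x46
2: · ADDLE
3: ✓ SUBGT  r1←0x27
4: ✓ CMP  NZCV=1010
5: ✓ SUBMI  r1←0x73
6: ✓ ADDLT  r0←0x9e
7: ✓ MOVLE  r3←0xe0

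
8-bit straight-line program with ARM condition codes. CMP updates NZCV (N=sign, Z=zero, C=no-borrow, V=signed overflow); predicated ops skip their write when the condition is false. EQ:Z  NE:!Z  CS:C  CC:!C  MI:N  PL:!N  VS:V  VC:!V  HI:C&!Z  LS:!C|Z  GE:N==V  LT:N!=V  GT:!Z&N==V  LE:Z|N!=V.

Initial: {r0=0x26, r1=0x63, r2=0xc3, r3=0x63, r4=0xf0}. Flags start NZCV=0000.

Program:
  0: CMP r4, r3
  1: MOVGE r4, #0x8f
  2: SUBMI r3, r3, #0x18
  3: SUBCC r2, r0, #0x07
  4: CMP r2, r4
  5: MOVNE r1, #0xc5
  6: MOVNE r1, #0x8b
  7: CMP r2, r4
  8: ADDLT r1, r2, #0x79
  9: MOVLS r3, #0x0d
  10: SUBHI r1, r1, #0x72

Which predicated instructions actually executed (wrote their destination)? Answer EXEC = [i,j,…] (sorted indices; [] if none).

EXEC = [2,5,6,8,9]

[0] flags=1010 → (cmp)
[1] flags=1010 GE?F → skip
[2] flags=1010 MI?T → r3=0x4b
[3] flags=1010 CC?F → skip
[4] flags=1000 → (cmp)
[5] flags=1000 NE?T → r1=0xc5
[6] flags=1000 NE?T → r1=0x8b
[7] flags=1000 → (cmp)
[8] flags=1000 LT?T → r1=0x3c
[9] flags=1000 LS?T → r3=0x0d
[10] flags=1000 HI?F → skip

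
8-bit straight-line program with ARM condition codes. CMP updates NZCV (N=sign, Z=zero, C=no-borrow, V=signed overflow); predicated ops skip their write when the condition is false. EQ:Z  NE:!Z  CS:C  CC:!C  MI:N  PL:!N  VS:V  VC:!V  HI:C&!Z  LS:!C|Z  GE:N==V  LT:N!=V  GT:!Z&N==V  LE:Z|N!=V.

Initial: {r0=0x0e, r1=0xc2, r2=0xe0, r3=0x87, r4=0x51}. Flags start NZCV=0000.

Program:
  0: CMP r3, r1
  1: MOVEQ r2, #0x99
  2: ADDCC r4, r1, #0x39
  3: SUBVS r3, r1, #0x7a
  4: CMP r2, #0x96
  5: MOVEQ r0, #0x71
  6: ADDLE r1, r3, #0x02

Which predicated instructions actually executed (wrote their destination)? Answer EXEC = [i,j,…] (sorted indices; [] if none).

0: ✓ CMP  NZCV=1000
1: · MOVEQ
2: ✓ ADDCC  r4←0xfb
3: · SUBVS
4: ✓ CMP  NZCV=0010
5: · MOVEQ
6: · ADDLE

EXEC = [2]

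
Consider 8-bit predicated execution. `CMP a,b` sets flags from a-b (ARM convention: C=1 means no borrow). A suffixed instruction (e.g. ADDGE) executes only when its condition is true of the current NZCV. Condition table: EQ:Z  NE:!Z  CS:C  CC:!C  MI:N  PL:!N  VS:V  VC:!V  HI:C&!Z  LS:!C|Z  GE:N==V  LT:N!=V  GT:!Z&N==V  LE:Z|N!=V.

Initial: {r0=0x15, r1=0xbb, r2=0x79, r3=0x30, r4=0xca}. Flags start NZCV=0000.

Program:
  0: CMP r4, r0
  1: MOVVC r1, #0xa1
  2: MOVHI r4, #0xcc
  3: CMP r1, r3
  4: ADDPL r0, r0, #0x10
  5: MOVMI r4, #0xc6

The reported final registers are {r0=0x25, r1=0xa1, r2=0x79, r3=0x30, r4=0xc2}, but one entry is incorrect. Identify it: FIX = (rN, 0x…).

FIX = (r4, 0xcc)

0: ✓ CMP  NZCV=1010
1: ✓ MOVVC  r1←0xa1
2: ✓ MOVHI  r4←0xcc
3: ✓ CMP  NZCV=0011
4: ✓ ADDPL  r0←0x25
5: · MOVMI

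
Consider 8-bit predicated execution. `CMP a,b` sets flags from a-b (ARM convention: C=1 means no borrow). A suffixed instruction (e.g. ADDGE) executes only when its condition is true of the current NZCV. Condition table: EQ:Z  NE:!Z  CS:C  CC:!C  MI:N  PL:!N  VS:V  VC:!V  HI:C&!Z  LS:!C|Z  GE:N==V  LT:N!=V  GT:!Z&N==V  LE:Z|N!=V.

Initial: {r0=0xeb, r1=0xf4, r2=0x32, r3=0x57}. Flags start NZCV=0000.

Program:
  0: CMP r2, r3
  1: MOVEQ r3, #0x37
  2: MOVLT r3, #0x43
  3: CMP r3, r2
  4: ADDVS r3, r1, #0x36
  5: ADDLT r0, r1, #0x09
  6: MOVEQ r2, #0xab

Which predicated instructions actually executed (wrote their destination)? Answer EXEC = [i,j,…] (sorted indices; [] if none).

EXEC = [2]

0: ✓ CMP  NZCV=1000
1: · MOVEQ
2: ✓ MOVLT  r3←0x43
3: ✓ CMP  NZCV=0010
4: · ADDVS
5: · ADDLT
6: · MOVEQ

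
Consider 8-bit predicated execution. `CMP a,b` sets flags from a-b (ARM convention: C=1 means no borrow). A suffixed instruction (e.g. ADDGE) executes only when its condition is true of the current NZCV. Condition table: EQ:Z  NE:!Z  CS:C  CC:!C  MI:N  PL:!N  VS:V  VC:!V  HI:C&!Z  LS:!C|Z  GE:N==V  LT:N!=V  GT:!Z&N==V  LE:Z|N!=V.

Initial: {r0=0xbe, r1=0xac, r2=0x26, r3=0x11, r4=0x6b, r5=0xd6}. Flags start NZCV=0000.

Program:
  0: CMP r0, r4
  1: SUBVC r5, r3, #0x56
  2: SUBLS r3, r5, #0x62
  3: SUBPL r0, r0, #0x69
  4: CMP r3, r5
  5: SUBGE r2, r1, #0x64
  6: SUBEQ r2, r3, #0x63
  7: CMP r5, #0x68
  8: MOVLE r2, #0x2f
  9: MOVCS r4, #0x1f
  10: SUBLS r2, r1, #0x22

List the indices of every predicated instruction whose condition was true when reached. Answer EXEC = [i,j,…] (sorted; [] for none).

EXEC = [3,5,8,9]

[0] flags=0011 → (cmp)
[1] flags=0011 VC?F → skip
[2] flags=0011 LS?F → skip
[3] flags=0011 PL?T → r0=0x55
[4] flags=0000 → (cmp)
[5] flags=0000 GE?T → r2=0x48
[6] flags=0000 EQ?F → skip
[7] flags=0011 → (cmp)
[8] flags=0011 LE?T → r2=0x2f
[9] flags=0011 CS?T → r4=0x1f
[10] flags=0011 LS?F → skip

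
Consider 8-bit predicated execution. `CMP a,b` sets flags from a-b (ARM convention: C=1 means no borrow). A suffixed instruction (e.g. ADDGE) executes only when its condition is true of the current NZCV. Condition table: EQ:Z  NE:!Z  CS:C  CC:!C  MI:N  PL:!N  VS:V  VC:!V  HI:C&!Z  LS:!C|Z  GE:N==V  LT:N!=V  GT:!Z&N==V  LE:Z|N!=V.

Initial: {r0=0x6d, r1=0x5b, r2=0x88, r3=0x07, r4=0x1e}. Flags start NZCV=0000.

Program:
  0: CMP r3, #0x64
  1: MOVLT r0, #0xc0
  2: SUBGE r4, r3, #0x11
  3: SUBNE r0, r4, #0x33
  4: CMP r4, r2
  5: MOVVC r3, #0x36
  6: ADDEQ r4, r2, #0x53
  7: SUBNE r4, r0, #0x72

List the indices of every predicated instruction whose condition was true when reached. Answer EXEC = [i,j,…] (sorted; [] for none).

EXEC = [1,3,7]

[0] flags=1000 → (cmp)
[1] flags=1000 LT?T → r0=0xc0
[2] flags=1000 GE?F → skip
[3] flags=1000 NE?T → r0=0xeb
[4] flags=1001 → (cmp)
[5] flags=1001 VC?F → skip
[6] flags=1001 EQ?F → skip
[7] flags=1001 NE?T → r4=0x79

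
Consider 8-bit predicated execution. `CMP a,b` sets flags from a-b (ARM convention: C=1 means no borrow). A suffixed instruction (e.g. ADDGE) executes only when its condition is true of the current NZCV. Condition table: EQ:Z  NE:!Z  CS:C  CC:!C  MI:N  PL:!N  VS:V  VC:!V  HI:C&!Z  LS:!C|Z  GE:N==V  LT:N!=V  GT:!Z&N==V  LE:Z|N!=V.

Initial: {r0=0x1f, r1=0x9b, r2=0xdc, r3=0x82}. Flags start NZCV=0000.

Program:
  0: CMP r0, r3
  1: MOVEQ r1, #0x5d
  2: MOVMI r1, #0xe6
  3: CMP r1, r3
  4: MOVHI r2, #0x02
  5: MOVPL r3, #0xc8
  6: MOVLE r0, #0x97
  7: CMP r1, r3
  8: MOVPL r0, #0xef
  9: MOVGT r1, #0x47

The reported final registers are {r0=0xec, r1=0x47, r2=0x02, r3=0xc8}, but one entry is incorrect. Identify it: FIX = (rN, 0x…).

0: ✓ CMP  NZCV=1001
1: · MOVEQ
2: ✓ MOVMI  r1←0xe6
3: ✓ CMP  NZCV=0010
4: ✓ MOVHI  r2←0x02
5: ✓ MOVPL  r3←0xc8
6: · MOVLE
7: ✓ CMP  NZCV=0010
8: ✓ MOVPL  r0←0xef
9: ✓ MOVGT  r1←0x47

FIX = (r0, 0xef)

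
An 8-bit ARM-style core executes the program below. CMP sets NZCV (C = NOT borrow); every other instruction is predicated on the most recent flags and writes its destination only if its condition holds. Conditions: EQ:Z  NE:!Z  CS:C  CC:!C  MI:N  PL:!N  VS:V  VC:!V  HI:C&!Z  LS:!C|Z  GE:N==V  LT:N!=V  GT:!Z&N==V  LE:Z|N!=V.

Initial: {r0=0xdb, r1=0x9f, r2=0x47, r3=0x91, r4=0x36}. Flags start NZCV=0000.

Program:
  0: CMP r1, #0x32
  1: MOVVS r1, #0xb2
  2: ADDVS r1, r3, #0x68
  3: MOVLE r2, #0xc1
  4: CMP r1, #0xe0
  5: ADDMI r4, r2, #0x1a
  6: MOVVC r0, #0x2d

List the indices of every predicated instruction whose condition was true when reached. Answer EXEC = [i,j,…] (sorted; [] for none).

[0] flags=0011 → (cmp)
[1] flags=0011 VS?T → r1=0xb2
[2] flags=0011 VS?T → r1=0xf9
[3] flags=0011 LE?T → r2=0xc1
[4] flags=0010 → (cmp)
[5] flags=0010 MI?F → skip
[6] flags=0010 VC?T → r0=0x2d

EXEC = [1,2,3,6]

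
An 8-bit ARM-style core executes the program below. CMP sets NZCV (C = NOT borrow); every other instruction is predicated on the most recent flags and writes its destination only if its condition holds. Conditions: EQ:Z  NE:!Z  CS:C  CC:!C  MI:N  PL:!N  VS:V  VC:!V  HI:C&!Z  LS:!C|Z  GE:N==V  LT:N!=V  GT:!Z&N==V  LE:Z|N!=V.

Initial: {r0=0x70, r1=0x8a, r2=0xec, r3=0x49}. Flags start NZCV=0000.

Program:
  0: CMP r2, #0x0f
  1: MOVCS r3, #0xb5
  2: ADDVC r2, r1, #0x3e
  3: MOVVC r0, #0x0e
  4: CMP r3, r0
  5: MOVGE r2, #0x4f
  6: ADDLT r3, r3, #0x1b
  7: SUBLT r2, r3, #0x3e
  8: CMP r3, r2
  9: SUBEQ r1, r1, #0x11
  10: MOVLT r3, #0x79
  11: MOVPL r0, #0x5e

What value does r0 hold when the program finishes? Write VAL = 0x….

0: ✓ CMP  NZCV=1010
1: ✓ MOVCS  r3←0xb5
2: ✓ ADDVC  r2←0xc8
3: ✓ MOVVC  r0←0x0e
4: ✓ CMP  NZCV=1010
5: · MOVGE
6: ✓ ADDLT  r3←0xd0
7: ✓ SUBLT  r2←0x92
8: ✓ CMP  NZCV=0010
9: · SUBEQ
10: · MOVLT
11: ✓ MOVPL  r0←0x5e

VAL = 0x5e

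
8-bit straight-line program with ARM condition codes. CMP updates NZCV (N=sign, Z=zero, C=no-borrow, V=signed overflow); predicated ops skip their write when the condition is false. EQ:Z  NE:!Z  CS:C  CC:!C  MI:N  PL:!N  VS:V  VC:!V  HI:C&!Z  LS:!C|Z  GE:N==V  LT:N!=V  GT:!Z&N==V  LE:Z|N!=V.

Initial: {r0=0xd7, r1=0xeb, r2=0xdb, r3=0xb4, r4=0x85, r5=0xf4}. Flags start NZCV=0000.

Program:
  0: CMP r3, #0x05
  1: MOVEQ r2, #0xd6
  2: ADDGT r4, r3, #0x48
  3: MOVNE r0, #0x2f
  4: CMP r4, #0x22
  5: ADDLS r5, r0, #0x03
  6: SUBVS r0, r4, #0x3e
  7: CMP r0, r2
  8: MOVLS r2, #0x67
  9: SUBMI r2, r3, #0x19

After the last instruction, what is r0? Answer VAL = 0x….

VAL = 0x47

[0] flags=1010 → (cmp)
[1] flags=1010 EQ?F → skip
[2] flags=1010 GT?F → skip
[3] flags=1010 NE?T → r0=0x2f
[4] flags=0011 → (cmp)
[5] flags=0011 LS?F → skip
[6] flags=0011 VS?T → r0=0x47
[7] flags=0000 → (cmp)
[8] flags=0000 LS?T → r2=0x67
[9] flags=0000 MI?F → skip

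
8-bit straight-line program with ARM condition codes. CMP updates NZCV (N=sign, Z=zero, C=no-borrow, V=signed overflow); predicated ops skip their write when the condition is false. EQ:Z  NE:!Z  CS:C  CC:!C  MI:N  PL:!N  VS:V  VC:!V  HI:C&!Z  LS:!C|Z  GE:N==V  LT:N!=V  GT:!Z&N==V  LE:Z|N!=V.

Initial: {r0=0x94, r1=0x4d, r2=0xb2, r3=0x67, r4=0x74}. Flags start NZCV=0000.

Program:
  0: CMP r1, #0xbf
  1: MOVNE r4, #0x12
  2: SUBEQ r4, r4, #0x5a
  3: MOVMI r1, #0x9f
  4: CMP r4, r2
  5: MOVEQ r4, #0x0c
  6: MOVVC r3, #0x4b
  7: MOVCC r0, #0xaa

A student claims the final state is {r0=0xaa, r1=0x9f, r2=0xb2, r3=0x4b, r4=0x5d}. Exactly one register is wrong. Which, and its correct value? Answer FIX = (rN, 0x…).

[0] flags=1001 → (cmp)
[1] flags=1001 NE?T → r4=0x12
[2] flags=1001 EQ?F → skip
[3] flags=1001 MI?T → r1=0x9f
[4] flags=0000 → (cmp)
[5] flags=0000 EQ?F → skip
[6] flags=0000 VC?T → r3=0x4b
[7] flags=0000 CC?T → r0=0xaa

FIX = (r4, 0x12)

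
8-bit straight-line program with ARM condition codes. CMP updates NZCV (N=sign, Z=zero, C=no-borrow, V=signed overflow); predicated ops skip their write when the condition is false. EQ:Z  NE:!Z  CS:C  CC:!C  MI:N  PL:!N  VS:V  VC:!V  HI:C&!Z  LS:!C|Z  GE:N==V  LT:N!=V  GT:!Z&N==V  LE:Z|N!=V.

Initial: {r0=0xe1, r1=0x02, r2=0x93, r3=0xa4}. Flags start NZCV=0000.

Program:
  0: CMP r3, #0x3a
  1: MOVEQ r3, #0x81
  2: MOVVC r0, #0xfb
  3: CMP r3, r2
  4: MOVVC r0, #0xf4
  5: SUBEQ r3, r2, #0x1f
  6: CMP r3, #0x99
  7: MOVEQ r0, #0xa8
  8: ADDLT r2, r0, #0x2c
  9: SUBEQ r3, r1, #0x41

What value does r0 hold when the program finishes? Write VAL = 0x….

VAL = 0xf4

0: ✓ CMP  NZCV=0011
1: · MOVEQ
2: · MOVVC
3: ✓ CMP  NZCV=0010
4: ✓ MOVVC  r0←0xf4
5: · SUBEQ
6: ✓ CMP  NZCV=0010
7: · MOVEQ
8: · ADDLT
9: · SUBEQ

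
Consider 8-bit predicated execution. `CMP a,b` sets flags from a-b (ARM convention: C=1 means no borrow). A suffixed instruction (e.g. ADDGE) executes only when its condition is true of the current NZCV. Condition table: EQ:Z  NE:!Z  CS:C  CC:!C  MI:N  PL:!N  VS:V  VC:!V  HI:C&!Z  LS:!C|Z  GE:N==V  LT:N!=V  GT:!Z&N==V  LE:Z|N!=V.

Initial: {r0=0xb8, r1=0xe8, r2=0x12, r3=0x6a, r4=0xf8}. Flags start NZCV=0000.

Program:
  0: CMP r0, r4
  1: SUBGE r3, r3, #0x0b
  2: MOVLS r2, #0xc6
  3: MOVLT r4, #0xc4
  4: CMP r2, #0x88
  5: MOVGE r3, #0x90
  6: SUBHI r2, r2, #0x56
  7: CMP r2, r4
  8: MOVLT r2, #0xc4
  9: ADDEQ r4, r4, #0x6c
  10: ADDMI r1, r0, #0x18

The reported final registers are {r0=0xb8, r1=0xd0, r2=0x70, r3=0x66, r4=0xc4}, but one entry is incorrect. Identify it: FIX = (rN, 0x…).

FIX = (r3, 0x90)

0: ✓ CMP  NZCV=1000
1: · SUBGE
2: ✓ MOVLS  r2←0xc6
3: ✓ MOVLT  r4←0xc4
4: ✓ CMP  NZCV=0010
5: ✓ MOVGE  r3←0x90
6: ✓ SUBHI  r2←0x70
7: ✓ CMP  NZCV=1001
8: · MOVLT
9: · ADDEQ
10: ✓ ADDMI  r1←0xd0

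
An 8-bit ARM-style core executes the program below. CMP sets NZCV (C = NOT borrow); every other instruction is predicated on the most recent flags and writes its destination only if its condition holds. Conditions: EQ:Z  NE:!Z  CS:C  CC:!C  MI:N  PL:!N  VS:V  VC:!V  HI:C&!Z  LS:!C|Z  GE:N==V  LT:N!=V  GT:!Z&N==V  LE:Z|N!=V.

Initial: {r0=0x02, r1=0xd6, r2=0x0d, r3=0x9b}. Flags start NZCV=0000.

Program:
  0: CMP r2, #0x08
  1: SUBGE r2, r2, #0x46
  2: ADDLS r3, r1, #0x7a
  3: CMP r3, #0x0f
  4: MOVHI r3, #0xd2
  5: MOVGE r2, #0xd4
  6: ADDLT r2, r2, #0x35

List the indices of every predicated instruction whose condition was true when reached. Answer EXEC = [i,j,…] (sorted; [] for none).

EXEC = [1,4,6]

[0] flags=0010 → (cmp)
[1] flags=0010 GE?T → r2=0xc7
[2] flags=0010 LS?F → skip
[3] flags=1010 → (cmp)
[4] flags=1010 HI?T → r3=0xd2
[5] flags=1010 GE?F → skip
[6] flags=1010 LT?T → r2=0xfc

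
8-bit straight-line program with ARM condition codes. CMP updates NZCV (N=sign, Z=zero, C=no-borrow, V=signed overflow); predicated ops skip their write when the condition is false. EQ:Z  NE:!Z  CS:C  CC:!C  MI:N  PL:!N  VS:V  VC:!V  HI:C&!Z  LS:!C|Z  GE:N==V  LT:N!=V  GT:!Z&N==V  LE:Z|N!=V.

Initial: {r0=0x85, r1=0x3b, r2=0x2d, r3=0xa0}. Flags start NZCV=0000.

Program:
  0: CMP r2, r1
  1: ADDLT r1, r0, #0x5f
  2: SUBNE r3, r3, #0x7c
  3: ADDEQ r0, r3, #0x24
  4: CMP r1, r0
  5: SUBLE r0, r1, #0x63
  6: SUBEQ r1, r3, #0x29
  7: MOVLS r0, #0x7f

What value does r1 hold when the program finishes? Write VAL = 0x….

0: ✓ CMP  NZCV=1000
1: ✓ ADDLT  r1←0xe4
2: ✓ SUBNE  r3←0x24
3: · ADDEQ
4: ✓ CMP  NZCV=0010
5: · SUBLE
6: · SUBEQ
7: · MOVLS

VAL = 0xe4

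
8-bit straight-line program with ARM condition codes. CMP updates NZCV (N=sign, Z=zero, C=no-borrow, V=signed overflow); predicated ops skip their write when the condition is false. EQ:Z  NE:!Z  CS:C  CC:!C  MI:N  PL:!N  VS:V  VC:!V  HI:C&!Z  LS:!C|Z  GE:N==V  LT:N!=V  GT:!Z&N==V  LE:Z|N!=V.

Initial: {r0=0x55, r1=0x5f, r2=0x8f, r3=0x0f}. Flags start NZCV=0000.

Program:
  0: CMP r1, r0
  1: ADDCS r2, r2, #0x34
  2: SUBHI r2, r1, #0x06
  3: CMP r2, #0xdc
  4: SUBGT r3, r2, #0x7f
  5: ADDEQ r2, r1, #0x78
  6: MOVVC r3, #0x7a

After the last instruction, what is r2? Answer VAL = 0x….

[0] flags=0010 → (cmp)
[1] flags=0010 CS?T → r2=0xc3
[2] flags=0010 HI?T → r2=0x59
[3] flags=0000 → (cmp)
[4] flags=0000 GT?T → r3=0xda
[5] flags=0000 EQ?F → skip
[6] flags=0000 VC?T → r3=0x7a

VAL = 0x59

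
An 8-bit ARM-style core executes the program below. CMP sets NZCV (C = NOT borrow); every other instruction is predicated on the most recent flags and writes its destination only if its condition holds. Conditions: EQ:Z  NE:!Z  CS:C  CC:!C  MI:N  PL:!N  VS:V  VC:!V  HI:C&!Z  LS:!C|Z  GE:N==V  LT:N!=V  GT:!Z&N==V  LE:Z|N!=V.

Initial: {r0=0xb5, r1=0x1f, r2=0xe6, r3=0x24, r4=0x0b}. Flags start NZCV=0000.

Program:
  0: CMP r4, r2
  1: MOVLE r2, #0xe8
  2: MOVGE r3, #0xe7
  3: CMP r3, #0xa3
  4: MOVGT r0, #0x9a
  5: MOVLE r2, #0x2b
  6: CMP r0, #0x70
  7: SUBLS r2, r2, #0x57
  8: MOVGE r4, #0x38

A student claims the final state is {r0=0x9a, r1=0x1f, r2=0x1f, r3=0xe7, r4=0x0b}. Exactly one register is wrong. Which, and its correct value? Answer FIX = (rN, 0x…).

FIX = (r2, 0xe6)

[0] flags=0000 → (cmp)
[1] flags=0000 LE?F → skip
[2] flags=0000 GE?T → r3=0xe7
[3] flags=0010 → (cmp)
[4] flags=0010 GT?T → r0=0x9a
[5] flags=0010 LE?F → skip
[6] flags=0011 → (cmp)
[7] flags=0011 LS?F → skip
[8] flags=0011 GE?F → skip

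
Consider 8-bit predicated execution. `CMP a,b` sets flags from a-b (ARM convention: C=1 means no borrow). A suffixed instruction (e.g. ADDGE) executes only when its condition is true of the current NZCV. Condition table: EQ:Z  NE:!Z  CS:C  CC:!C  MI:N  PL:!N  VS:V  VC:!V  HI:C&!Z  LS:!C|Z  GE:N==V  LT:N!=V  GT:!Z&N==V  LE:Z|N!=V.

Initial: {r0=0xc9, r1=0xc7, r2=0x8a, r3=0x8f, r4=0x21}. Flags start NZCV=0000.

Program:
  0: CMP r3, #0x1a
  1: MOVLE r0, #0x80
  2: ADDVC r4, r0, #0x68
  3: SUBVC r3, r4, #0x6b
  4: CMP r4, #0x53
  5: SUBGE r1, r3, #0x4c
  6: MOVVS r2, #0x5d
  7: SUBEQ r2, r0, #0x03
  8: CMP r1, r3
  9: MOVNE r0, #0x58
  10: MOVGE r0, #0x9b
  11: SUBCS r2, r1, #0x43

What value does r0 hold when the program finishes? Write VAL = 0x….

VAL = 0x9b

[0] flags=0011 → (cmp)
[1] flags=0011 LE?T → r0=0x80
[2] flags=0011 VC?F → skip
[3] flags=0011 VC?F → skip
[4] flags=1000 → (cmp)
[5] flags=1000 GE?F → skip
[6] flags=1000 VS?F → skip
[7] flags=1000 EQ?F → skip
[8] flags=0010 → (cmp)
[9] flags=0010 NE?T → r0=0x58
[10] flags=0010 GE?T → r0=0x9b
[11] flags=0010 CS?T → r2=0x84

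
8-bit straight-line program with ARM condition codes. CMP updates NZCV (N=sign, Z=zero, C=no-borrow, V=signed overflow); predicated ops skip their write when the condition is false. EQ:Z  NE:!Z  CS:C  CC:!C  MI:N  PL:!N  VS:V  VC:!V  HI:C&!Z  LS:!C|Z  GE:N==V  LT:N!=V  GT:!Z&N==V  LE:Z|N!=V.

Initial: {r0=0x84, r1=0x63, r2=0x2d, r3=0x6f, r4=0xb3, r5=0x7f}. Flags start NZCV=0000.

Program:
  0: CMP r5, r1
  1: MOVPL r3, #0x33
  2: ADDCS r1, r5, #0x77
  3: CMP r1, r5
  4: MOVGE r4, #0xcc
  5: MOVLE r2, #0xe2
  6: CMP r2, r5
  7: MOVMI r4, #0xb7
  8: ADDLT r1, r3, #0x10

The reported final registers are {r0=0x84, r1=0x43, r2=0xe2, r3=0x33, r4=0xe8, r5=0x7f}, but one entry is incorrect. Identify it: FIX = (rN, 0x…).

FIX = (r4, 0xb3)

[0] flags=0010 → (cmp)
[1] flags=0010 PL?T → r3=0x33
[2] flags=0010 CS?T → r1=0xf6
[3] flags=0011 → (cmp)
[4] flags=0011 GE?F → skip
[5] flags=0011 LE?T → r2=0xe2
[6] flags=0011 → (cmp)
[7] flags=0011 MI?F → skip
[8] flags=0011 LT?T → r1=0x43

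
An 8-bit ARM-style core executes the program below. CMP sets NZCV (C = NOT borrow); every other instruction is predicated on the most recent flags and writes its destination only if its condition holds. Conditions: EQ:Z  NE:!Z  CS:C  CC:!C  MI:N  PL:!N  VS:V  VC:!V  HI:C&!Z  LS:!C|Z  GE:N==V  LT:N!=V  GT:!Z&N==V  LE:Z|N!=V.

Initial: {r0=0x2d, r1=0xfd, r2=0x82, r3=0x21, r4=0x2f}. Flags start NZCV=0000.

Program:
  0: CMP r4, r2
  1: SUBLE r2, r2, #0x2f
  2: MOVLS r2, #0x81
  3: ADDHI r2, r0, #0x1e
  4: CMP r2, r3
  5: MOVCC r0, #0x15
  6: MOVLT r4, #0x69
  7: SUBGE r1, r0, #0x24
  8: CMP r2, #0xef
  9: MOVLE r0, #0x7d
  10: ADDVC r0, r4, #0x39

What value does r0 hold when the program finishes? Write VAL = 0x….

[0] flags=1001 → (cmp)
[1] flags=1001 LE?F → skip
[2] flags=1001 LS?T → r2=0x81
[3] flags=1001 HI?F → skip
[4] flags=0011 → (cmp)
[5] flags=0011 CC?F → skip
[6] flags=0011 LT?T → r4=0x69
[7] flags=0011 GE?F → skip
[8] flags=1000 → (cmp)
[9] flags=1000 LE?T → r0=0x7d
[10] flags=1000 VC?T → r0=0xa2

VAL = 0xa2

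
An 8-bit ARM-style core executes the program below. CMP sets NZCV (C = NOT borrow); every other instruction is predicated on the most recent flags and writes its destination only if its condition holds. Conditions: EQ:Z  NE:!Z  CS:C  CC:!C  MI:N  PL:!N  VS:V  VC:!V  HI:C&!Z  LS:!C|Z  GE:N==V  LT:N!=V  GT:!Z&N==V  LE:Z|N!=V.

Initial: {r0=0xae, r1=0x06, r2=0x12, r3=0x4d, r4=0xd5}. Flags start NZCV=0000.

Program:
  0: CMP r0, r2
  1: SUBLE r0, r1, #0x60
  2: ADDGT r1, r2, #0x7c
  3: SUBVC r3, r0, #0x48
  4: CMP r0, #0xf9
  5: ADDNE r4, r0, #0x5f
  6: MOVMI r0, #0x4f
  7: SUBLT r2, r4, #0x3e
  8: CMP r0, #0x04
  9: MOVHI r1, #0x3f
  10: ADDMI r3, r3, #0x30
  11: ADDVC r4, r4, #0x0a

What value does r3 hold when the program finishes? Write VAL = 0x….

[0] flags=1010 → (cmp)
[1] flags=1010 LE?T → r0=0xa6
[2] flags=1010 GT?F → skip
[3] flags=1010 VC?T → r3=0x5e
[4] flags=1000 → (cmp)
[5] flags=1000 NE?T → r4=0x05
[6] flags=1000 MI?T → r0=0x4f
[7] flags=1000 LT?T → r2=0xc7
[8] flags=0010 → (cmp)
[9] flags=0010 HI?T → r1=0x3f
[10] flags=0010 MI?F → skip
[11] flags=0010 VC?T → r4=0x0f

VAL = 0x5e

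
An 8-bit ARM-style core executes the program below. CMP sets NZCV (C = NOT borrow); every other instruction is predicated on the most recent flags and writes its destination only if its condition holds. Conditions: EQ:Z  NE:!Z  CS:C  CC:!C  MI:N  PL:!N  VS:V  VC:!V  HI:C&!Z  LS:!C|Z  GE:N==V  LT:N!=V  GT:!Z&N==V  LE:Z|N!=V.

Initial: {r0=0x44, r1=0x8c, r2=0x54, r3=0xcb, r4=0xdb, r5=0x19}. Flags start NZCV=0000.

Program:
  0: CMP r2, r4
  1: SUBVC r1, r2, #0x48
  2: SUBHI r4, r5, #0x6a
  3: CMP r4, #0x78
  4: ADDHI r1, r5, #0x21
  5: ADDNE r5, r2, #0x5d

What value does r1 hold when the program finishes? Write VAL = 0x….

VAL = 0x3a

[0] flags=0000 → (cmp)
[1] flags=0000 VC?T → r1=0x0c
[2] flags=0000 HI?F → skip
[3] flags=0011 → (cmp)
[4] flags=0011 HI?T → r1=0x3a
[5] flags=0011 NE?T → r5=0xb1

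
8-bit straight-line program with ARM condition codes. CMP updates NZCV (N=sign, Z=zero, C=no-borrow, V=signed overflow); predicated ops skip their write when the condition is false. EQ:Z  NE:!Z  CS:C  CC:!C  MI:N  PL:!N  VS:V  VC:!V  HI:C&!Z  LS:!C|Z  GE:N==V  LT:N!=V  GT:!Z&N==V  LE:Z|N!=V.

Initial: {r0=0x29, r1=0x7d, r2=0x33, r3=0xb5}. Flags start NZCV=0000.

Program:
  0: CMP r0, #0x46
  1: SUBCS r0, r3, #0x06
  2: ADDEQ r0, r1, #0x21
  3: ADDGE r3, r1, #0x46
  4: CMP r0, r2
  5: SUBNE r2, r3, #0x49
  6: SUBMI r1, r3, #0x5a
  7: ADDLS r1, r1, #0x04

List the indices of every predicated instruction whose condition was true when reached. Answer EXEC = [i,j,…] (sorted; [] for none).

EXEC = [5,6,7]

[0] flags=1000 → (cmp)
[1] flags=1000 CS?F → skip
[2] flags=1000 EQ?F → skip
[3] flags=1000 GE?F → skip
[4] flags=1000 → (cmp)
[5] flags=1000 NE?T → r2=0x6c
[6] flags=1000 MI?T → r1=0x5b
[7] flags=1000 LS?T → r1=0x5f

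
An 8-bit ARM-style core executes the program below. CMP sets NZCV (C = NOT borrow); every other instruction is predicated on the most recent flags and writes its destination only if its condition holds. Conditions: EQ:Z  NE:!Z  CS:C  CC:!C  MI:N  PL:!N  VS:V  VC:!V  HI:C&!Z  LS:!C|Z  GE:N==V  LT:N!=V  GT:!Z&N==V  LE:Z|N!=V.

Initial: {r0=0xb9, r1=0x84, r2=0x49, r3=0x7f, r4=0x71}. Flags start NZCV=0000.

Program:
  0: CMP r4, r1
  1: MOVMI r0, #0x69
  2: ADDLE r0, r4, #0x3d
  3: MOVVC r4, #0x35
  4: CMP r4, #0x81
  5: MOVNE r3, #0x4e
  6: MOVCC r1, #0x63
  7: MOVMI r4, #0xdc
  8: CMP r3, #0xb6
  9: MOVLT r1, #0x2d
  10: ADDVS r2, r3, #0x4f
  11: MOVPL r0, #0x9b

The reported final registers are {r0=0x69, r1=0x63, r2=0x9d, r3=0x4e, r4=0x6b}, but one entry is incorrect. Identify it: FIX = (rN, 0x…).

FIX = (r4, 0xdc)

[0] flags=1001 → (cmp)
[1] flags=1001 MI?T → r0=0x69
[2] flags=1001 LE?F → skip
[3] flags=1001 VC?F → skip
[4] flags=1001 → (cmp)
[5] flags=1001 NE?T → r3=0x4e
[6] flags=1001 CC?T → r1=0x63
[7] flags=1001 MI?T → r4=0xdc
[8] flags=1001 → (cmp)
[9] flags=1001 LT?F → skip
[10] flags=1001 VS?T → r2=0x9d
[11] flags=1001 PL?F → skip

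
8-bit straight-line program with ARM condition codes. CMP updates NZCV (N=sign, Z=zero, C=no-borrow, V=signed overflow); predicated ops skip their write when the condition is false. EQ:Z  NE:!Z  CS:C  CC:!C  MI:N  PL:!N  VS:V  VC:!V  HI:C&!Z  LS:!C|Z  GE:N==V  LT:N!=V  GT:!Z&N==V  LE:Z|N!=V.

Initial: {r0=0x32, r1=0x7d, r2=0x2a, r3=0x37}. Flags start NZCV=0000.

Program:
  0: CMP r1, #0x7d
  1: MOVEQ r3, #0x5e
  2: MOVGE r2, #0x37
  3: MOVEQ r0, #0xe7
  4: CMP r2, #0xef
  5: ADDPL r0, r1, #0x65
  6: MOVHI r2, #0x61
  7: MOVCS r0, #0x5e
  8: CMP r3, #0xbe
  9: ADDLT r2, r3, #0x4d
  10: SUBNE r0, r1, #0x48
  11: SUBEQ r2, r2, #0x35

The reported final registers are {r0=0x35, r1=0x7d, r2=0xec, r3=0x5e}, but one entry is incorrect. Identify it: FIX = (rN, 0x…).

FIX = (r2, 0x37)

[0] flags=0110 → (cmp)
[1] flags=0110 EQ?T → r3=0x5e
[2] flags=0110 GE?T → r2=0x37
[3] flags=0110 EQ?T → r0=0xe7
[4] flags=0000 → (cmp)
[5] flags=0000 PL?T → r0=0xe2
[6] flags=0000 HI?F → skip
[7] flags=0000 CS?F → skip
[8] flags=1001 → (cmp)
[9] flags=1001 LT?F → skip
[10] flags=1001 NE?T → r0=0x35
[11] flags=1001 EQ?F → skip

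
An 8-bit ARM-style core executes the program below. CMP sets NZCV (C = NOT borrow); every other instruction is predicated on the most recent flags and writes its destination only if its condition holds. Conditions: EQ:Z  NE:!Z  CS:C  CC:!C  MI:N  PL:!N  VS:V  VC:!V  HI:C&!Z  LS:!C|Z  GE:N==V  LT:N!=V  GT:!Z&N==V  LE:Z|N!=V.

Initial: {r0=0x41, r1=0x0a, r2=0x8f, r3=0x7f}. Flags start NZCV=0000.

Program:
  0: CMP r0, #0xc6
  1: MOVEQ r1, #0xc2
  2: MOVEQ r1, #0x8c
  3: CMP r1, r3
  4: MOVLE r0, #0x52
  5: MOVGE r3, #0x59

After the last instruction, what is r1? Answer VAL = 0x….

VAL = 0x0a

0: ✓ CMP  NZCV=0000
1: · MOVEQ
2: · MOVEQ
3: ✓ CMP  NZCV=1000
4: ✓ MOVLE  r0←0x52
5: · MOVGE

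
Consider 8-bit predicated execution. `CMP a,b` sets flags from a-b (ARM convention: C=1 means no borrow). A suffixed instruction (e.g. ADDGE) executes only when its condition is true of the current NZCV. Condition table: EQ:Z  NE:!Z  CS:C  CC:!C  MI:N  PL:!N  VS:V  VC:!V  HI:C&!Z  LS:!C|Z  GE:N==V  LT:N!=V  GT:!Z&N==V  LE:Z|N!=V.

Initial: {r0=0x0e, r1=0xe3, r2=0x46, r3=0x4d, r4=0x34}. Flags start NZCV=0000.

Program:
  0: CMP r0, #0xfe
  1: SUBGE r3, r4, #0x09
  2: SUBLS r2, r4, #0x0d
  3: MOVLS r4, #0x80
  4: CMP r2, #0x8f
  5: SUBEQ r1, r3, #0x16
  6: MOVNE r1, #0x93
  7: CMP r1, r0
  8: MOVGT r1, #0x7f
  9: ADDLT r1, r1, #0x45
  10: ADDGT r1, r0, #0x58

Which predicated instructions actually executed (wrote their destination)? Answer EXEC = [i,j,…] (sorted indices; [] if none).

[0] flags=0000 → (cmp)
[1] flags=0000 GE?T → r3=0x2b
[2] flags=0000 LS?T → r2=0x27
[3] flags=0000 LS?T → r4=0x80
[4] flags=1001 → (cmp)
[5] flags=1001 EQ?F → skip
[6] flags=1001 NE?T → r1=0x93
[7] flags=1010 → (cmp)
[8] flags=1010 GT?F → skip
[9] flags=1010 LT?T → r1=0xd8
[10] flags=1010 GT?F → skip

EXEC = [1,2,3,6,9]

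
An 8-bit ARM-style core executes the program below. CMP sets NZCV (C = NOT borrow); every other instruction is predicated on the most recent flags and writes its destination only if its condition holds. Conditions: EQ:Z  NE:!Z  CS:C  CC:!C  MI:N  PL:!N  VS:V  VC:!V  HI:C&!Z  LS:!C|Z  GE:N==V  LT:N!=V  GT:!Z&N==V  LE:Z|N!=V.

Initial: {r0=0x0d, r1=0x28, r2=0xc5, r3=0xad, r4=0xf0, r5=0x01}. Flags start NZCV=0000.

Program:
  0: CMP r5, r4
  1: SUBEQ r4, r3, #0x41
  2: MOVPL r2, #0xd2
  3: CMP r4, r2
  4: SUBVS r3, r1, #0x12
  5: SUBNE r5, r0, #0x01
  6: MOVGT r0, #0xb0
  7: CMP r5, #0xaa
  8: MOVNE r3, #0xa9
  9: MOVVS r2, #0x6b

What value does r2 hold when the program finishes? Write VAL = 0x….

0: ✓ CMP  NZCV=0000
1: · SUBEQ
2: ✓ MOVPL  r2←0xd2
3: ✓ CMP  NZCV=0010
4: · SUBVS
5: ✓ SUBNE  r5←0x0c
6: ✓ MOVGT  r0←0xb0
7: ✓ CMP  NZCV=0000
8: ✓ MOVNE  r3←0xa9
9: · MOVVS

VAL = 0xd2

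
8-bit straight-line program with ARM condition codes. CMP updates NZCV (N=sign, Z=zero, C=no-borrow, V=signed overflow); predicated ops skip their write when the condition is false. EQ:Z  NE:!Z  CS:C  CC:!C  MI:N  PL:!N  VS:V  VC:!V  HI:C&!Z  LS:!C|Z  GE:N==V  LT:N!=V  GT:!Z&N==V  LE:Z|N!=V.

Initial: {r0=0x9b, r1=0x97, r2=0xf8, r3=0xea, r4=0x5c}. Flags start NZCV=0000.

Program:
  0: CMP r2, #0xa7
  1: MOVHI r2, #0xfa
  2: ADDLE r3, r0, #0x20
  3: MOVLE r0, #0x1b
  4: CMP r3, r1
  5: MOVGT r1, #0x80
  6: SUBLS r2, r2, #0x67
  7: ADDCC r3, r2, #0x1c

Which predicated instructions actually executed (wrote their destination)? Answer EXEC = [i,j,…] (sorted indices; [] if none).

[0] flags=0010 → (cmp)
[1] flags=0010 HI?T → r2=0xfa
[2] flags=0010 LE?F → skip
[3] flags=0010 LE?F → skip
[4] flags=0010 → (cmp)
[5] flags=0010 GT?T → r1=0x80
[6] flags=0010 LS?F → skip
[7] flags=0010 CC?F → skip

EXEC = [1,5]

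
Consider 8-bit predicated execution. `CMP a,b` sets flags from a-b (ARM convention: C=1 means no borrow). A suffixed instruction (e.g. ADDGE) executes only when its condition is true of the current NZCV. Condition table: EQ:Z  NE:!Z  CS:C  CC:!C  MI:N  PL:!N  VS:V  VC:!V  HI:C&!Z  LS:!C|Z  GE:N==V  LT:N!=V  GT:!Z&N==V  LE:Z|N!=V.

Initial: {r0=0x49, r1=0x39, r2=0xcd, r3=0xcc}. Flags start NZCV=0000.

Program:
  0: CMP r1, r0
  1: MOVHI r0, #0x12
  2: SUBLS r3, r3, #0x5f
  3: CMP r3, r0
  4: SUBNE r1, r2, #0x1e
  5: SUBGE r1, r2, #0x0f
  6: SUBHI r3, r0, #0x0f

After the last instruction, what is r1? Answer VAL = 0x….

VAL = 0xbe

[0] flags=1000 → (cmp)
[1] flags=1000 HI?F → skip
[2] flags=1000 LS?T → r3=0x6d
[3] flags=0010 → (cmp)
[4] flags=0010 NE?T → r1=0xaf
[5] flags=0010 GE?T → r1=0xbe
[6] flags=0010 HI?T → r3=0x3a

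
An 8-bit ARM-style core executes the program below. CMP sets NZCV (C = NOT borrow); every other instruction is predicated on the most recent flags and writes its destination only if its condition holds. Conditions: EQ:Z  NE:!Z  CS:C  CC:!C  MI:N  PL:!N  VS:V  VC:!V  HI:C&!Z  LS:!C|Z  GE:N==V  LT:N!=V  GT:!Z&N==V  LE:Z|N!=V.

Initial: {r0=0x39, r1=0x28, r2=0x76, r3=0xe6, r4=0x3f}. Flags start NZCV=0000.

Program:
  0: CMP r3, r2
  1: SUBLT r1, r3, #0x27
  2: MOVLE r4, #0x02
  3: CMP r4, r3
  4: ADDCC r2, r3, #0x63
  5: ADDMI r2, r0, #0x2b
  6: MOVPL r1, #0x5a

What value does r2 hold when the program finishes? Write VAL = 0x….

VAL = 0x49

[0] flags=0011 → (cmp)
[1] flags=0011 LT?T → r1=0xbf
[2] flags=0011 LE?T → r4=0x02
[3] flags=0000 → (cmp)
[4] flags=0000 CC?T → r2=0x49
[5] flags=0000 MI?F → skip
[6] flags=0000 PL?T → r1=0x5a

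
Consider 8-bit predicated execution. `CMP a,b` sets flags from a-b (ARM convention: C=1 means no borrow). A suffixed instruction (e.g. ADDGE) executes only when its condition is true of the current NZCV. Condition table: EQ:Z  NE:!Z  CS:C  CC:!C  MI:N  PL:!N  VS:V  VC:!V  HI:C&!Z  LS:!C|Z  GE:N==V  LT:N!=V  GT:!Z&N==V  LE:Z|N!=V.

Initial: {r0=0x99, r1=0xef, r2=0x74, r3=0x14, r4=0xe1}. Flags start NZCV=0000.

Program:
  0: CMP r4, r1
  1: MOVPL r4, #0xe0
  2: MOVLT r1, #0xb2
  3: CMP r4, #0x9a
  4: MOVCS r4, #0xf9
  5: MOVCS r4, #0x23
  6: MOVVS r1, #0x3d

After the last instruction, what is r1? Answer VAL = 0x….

[0] flags=1000 → (cmp)
[1] flags=1000 PL?F → skip
[2] flags=1000 LT?T → r1=0xb2
[3] flags=0010 → (cmp)
[4] flags=0010 CS?T → r4=0xf9
[5] flags=0010 CS?T → r4=0x23
[6] flags=0010 VS?F → skip

VAL = 0xb2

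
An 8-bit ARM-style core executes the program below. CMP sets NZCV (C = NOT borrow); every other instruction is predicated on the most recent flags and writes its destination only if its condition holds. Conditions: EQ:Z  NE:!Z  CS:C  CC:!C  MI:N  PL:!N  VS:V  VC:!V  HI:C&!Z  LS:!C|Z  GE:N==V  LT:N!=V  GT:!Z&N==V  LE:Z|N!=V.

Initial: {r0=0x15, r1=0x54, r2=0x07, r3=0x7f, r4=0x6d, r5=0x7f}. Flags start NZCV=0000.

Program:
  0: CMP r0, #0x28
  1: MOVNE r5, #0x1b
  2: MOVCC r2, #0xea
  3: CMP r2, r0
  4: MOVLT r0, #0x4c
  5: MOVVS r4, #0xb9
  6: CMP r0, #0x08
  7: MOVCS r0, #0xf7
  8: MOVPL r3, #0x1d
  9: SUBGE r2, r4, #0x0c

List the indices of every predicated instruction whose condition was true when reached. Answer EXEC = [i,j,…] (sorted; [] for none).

EXEC = [1,2,4,7,8,9]

[0] flags=1000 → (cmp)
[1] flags=1000 NE?T → r5=0x1b
[2] flags=1000 CC?T → r2=0xea
[3] flags=1010 → (cmp)
[4] flags=1010 LT?T → r0=0x4c
[5] flags=1010 VS?F → skip
[6] flags=0010 → (cmp)
[7] flags=0010 CS?T → r0=0xf7
[8] flags=0010 PL?T → r3=0x1d
[9] flags=0010 GE?T → r2=0x61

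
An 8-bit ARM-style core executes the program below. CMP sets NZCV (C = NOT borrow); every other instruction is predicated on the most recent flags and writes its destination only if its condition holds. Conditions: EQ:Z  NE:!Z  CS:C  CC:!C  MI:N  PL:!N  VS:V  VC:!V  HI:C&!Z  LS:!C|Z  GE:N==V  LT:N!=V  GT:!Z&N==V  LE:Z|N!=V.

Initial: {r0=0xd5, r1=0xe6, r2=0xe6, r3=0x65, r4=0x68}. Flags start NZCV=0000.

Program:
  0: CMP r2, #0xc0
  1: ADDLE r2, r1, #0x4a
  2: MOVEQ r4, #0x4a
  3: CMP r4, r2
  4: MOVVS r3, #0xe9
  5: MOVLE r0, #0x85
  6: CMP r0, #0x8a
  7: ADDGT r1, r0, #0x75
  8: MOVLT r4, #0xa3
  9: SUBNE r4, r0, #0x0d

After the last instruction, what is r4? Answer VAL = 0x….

0: ✓ CMP  NZCV=0010
1: · ADDLE
2: · MOVEQ
3: ✓ CMP  NZCV=1001
4: ✓ MOVVS  r3←0xe9
5: · MOVLE
6: ✓ CMP  NZCV=0010
7: ✓ ADDGT  r1←0x4a
8: · MOVLT
9: ✓ SUBNE  r4←0xc8

VAL = 0xc8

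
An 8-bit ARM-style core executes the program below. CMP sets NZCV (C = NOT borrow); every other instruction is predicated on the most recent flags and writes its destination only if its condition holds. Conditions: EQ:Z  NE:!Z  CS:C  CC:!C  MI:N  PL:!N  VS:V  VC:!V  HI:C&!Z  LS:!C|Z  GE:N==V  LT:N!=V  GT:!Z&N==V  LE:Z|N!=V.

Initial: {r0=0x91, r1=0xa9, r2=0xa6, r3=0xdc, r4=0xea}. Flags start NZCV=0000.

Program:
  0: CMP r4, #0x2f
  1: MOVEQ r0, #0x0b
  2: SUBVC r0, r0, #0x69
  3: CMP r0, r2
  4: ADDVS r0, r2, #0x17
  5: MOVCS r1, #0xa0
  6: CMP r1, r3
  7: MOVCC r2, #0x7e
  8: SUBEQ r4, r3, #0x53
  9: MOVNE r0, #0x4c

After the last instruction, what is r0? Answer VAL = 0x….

VAL = 0x4c

0: ✓ CMP  NZCV=1010
1: · MOVEQ
2: ✓ SUBVC  r0←0x28
3: ✓ CMP  NZCV=1001
4: ✓ ADDVS  r0←0xbd
5: · MOVCS
6: ✓ CMP  NZCV=1000
7: ✓ MOVCC  r2←0x7e
8: · SUBEQ
9: ✓ MOVNE  r0←0x4c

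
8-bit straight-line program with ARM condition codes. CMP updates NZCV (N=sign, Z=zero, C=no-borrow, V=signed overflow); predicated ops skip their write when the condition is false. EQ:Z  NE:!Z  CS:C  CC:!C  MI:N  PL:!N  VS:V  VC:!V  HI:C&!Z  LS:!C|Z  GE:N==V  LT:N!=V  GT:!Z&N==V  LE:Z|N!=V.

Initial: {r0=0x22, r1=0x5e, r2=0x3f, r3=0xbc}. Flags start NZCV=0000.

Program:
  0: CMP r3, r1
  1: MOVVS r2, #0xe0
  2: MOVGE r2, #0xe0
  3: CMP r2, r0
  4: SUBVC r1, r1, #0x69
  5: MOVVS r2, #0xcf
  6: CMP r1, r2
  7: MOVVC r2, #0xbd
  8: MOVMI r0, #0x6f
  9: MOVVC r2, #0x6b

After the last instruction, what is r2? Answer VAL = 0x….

0: ✓ CMP  NZCV=0011
1: ✓ MOVVS  r2←0xe0
2: · MOVGE
3: ✓ CMP  NZCV=1010
4: ✓ SUBVC  r1←0xf5
5: · MOVVS
6: ✓ CMP  NZCV=0010
7: ✓ MOVVC  r2←0xbd
8: · MOVMI
9: ✓ MOVVC  r2←0x6b

VAL = 0x6b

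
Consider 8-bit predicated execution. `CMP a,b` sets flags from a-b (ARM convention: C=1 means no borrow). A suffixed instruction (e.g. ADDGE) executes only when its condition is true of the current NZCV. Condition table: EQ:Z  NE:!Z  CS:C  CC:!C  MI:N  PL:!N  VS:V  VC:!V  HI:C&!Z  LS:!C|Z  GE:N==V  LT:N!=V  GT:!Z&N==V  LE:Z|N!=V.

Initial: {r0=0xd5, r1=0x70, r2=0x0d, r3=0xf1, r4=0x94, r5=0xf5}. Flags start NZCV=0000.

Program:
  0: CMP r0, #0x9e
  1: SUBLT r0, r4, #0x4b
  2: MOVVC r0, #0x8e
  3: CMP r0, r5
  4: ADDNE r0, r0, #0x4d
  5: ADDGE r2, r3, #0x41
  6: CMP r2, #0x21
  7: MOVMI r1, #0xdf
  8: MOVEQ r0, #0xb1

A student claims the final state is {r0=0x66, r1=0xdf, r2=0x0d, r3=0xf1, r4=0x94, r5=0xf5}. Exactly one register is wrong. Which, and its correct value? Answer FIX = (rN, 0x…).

FIX = (r0, 0xdb)

[0] flags=0010 → (cmp)
[1] flags=0010 LT?F → skip
[2] flags=0010 VC?T → r0=0x8e
[3] flags=1000 → (cmp)
[4] flags=1000 NE?T → r0=0xdb
[5] flags=1000 GE?F → skip
[6] flags=1000 → (cmp)
[7] flags=1000 MI?T → r1=0xdf
[8] flags=1000 EQ?F → skip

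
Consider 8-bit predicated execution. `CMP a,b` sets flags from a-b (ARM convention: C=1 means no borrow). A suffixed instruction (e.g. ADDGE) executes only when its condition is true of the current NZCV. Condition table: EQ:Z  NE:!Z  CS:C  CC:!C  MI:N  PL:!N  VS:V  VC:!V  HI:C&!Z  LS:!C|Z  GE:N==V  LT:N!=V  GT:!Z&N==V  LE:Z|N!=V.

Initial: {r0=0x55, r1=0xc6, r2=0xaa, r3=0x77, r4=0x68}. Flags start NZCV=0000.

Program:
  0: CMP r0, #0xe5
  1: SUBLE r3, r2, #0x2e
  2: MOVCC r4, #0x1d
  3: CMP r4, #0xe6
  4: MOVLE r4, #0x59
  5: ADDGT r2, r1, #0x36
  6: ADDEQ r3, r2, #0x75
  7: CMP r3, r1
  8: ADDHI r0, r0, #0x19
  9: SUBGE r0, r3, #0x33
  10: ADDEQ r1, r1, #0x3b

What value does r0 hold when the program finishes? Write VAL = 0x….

VAL = 0x44

0: ✓ CMP  NZCV=0000
1: · SUBLE
2: ✓ MOVCC  r4←0x1d
3: ✓ CMP  NZCV=0000
4: · MOVLE
5: ✓ ADDGT  r2←0xfc
6: · ADDEQ
7: ✓ CMP  NZCV=1001
8: · ADDHI
9: ✓ SUBGE  r0←0x44
10: · ADDEQ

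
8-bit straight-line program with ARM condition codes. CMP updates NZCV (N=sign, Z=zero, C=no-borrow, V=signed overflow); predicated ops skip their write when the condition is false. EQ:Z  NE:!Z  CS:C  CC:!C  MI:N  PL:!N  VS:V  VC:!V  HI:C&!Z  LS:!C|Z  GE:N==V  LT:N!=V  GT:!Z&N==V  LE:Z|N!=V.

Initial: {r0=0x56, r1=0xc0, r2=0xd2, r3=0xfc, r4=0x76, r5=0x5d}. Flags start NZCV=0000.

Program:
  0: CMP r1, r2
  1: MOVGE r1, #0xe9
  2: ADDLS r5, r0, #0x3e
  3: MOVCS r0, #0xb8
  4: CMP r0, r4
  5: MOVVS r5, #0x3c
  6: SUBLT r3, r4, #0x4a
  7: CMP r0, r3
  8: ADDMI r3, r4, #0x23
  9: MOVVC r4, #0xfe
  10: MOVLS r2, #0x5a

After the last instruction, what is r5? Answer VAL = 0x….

VAL = 0x94

0: ✓ CMP  NZCV=1000
1: · MOVGE
2: ✓ ADDLS  r5←0x94
3: · MOVCS
4: ✓ CMP  NZCV=1000
5: · MOVVS
6: ✓ SUBLT  r3←0x2c
7: ✓ CMP  NZCV=0010
8: · ADDMI
9: ✓ MOVVC  r4←0xfe
10: · MOVLS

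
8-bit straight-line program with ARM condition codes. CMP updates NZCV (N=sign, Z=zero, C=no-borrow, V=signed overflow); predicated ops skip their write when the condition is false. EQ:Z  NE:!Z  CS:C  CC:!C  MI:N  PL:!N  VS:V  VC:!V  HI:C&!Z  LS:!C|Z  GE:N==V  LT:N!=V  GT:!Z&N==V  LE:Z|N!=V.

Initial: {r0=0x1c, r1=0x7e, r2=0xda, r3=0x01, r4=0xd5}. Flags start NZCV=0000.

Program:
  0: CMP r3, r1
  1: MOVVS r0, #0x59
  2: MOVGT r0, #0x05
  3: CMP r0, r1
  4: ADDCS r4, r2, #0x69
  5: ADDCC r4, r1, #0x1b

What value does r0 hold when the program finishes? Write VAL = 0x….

0: ✓ CMP  NZCV=1000
1: · MOVVS
2: · MOVGT
3: ✓ CMP  NZCV=1000
4: · ADDCS
5: ✓ ADDCC  r4←0x99

VAL = 0x1c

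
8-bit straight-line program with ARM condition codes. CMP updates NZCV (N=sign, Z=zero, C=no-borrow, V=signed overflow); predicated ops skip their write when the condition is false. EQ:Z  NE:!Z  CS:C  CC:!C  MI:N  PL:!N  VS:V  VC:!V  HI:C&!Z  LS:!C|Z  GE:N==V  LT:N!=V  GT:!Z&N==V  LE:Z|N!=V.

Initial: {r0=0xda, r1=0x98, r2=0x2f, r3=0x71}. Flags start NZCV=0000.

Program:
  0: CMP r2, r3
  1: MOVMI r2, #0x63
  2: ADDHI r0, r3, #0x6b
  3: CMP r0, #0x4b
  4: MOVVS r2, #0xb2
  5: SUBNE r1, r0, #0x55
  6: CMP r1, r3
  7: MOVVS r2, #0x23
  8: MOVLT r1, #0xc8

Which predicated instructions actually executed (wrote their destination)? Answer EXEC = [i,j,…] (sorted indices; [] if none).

EXEC = [1,5,7,8]

0: ✓ CMP  NZCV=1000
1: ✓ MOVMI  r2←0x63
2: · ADDHI
3: ✓ CMP  NZCV=1010
4: · MOVVS
5: ✓ SUBNE  r1←0x85
6: ✓ CMP  NZCV=0011
7: ✓ MOVVS  r2←0x23
8: ✓ MOVLT  r1←0xc8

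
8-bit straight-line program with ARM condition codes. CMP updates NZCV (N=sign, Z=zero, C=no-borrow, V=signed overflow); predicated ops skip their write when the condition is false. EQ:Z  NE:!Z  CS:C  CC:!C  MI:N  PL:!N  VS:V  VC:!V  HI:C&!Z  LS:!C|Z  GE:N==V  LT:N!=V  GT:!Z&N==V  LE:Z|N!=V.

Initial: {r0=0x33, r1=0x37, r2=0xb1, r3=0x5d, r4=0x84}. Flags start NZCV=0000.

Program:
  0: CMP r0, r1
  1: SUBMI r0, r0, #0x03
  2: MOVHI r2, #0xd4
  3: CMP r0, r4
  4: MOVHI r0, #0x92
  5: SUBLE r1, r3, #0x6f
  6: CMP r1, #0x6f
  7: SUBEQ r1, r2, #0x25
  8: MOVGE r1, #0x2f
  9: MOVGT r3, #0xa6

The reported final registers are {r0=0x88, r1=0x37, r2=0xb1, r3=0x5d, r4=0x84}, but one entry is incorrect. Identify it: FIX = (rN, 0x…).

FIX = (r0, 0x30)

0: ✓ CMP  NZCV=1000
1: ✓ SUBMI  r0←0x30
2: · MOVHI
3: ✓ CMP  NZCV=1001
4: · MOVHI
5: · SUBLE
6: ✓ CMP  NZCV=1000
7: · SUBEQ
8: · MOVGE
9: · MOVGT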